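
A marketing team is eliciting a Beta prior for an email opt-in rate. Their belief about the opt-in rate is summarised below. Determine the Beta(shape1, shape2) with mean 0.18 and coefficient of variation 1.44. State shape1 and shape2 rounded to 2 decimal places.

shape1 = 0.22, shape2 = 0.98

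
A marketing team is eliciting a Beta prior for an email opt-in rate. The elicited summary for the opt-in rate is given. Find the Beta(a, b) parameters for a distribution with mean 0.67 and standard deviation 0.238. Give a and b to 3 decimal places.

a = 1.945, b = 0.958

First σ² = 0.056644. Setting a = μn, b = (1−μ)n with n = a+b,
μ(1−μ)/(n+1) = 0.056644 ⇒ n+1 = 0.2211/0.056644 = 3.9033 ⇒ n = 2.9033.
Hence a = 0.67×2.9033 = 1.945, b = 0.33×2.9033 = 0.958.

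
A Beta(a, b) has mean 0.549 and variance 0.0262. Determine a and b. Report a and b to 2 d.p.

Let s = a+b. The Beta variance is μ(1−μ)/(s+1).
So s+1 = μ(1−μ)/σ² = (0.549×0.451)/0.0262 = 0.247599/0.0262 = 9.4503, giving s = 8.4503.
Then a = μs = 0.549×8.4503 = 4.64 and b = (1−μ)s = 0.451×8.4503 = 3.81.

a = 4.64, b = 3.81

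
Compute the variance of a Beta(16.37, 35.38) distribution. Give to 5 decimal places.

μ = 16.37/51.75 = 0.316329; Var = μ(1−μ)/(α+β+1) = 0.2162648/52.75 = 0.00410.

0.00410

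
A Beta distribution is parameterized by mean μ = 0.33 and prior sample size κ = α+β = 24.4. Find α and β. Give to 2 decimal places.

Split κ in proportion μ : (1−μ): α = 0.33·24.4 = 8.05, β = 24.4 − 8.05 = 16.35.

α = 8.05, β = 16.35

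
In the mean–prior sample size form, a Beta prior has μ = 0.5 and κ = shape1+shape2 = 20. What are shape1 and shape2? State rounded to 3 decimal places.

shape1 = μκ = 0.5×20 = 10.000 and shape2 = (1−μ)κ = 0.5×20 = 10.000.

shape1 = 10.000, shape2 = 10.000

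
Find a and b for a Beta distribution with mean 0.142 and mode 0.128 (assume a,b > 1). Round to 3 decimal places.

Let s = a+b. Mean gives a = μs = 0.142s; mode gives (a−1)/(s−2) = 0.128.
Substituting: 0.142s − 1 = 0.128(s−2) = 0.128s − 0.256, so 0.014s = 0.744 and s = 53.1429.
Then a = 0.142×53.1429 = 7.546 and b = s−a = 45.597.

a = 7.546, b = 45.597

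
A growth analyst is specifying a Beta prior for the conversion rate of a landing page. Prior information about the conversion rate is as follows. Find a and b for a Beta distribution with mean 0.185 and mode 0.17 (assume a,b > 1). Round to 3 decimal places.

a = 8.140, b = 35.860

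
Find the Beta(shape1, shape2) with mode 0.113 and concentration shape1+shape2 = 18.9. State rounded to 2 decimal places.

Since the density peak of Beta(shape1,shape2) is at (shape1−1)/(shape1+shape2−2),
shape1 = 1 + 0.113(18.9−2) = 2.91 and shape2 = 18.9 − 2.91 = 15.99.

shape1 = 2.91, shape2 = 15.99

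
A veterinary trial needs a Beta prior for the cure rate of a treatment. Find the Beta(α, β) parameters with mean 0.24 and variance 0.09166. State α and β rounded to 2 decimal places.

α = 0.24, β = 0.75

Let s = α+β. The Beta variance is μ(1−μ)/(s+1).
So s+1 = μ(1−μ)/σ² = (0.24×0.76)/0.09166 = 0.1824/0.09166 = 1.9900, giving s = 0.9900.
Then α = μs = 0.24×0.9900 = 0.24 and β = (1−μ)s = 0.76×0.9900 = 0.75.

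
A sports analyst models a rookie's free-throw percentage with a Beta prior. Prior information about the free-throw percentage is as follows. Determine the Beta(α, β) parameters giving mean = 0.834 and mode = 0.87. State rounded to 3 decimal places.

α = 17.143, β = 3.412

With s = α+β: μ = α/s and mode = (α−1)/(s−2). Eliminating α = μs,
μs − 1 = m(s−2) ⇒ s(μ−m) = 1−2m ⇒ s = -0.74/-0.036 = 20.5556.
So α = μs = 17.143, β = (1−μ)s = 3.412.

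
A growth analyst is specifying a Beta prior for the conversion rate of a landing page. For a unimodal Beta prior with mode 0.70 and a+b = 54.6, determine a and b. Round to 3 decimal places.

a = 37.820, b = 16.780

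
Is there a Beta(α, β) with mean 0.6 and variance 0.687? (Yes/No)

No

The Beta variance bound is σ² < μ(1−μ).
Here μ(1−μ) = 0.6×0.4 = 0.24, and 0.687 ≥ 0.24.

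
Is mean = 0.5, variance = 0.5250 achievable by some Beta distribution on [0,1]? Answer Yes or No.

No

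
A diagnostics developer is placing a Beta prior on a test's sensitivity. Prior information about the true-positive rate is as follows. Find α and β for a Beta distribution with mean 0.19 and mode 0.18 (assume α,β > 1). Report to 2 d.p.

α = 12.16, β = 51.84

With s = α+β: μ = α/s and mode = (α−1)/(s−2). Eliminating α = μs,
μs − 1 = m(s−2) ⇒ s(μ−m) = 1−2m ⇒ s = 0.64/0.01 = 64.0000.
So α = μs = 12.16, β = (1−μ)s = 51.84.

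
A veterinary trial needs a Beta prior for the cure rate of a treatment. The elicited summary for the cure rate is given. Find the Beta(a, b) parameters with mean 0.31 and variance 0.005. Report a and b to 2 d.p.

a = 12.95, b = 28.83

Let s = a+b. The Beta variance is μ(1−μ)/(s+1).
So s+1 = μ(1−μ)/σ² = (0.31×0.69)/0.005 = 0.2139/0.005 = 42.7800, giving s = 41.7800.
Then a = μs = 0.31×41.7800 = 12.95 and b = (1−μ)s = 0.69×41.7800 = 28.83.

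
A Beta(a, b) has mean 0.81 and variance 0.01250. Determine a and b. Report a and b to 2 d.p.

Let s = a+b. The Beta variance is μ(1−μ)/(s+1).
So s+1 = μ(1−μ)/σ² = (0.81×0.19)/0.01250 = 0.1539/0.01250 = 12.3120, giving s = 11.3120.
Then a = μs = 0.81×11.3120 = 9.16 and b = (1−μ)s = 0.19×11.3120 = 2.15.

a = 9.16, b = 2.15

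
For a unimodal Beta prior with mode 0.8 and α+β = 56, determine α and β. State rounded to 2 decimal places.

For α,β>1 the mode is (α−1)/(α+β−2), so α = mode·(κ−2)+1 = 0.8×54+1 = 44.20.
And β = (1−mode)·(κ−2)+1 = 0.2×54+1 = 11.80.

α = 44.20, β = 11.80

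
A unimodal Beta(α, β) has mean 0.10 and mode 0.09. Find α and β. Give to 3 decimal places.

α = 8.200, β = 73.800

Let s = α+β. Mean gives α = μs = 0.10s; mode gives (α−1)/(s−2) = 0.09.
Substituting: 0.10s − 1 = 0.09(s−2) = 0.09s − 0.18, so 0.01s = 0.82 and s = 82.0000.
Then α = 0.10×82.0000 = 8.200 and β = s−α = 73.800.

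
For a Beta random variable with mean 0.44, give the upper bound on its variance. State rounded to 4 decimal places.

0.2464

Var = μ(1−μ)/(α+β+1), which approaches μ(1−μ) as α+β → 0.
So the supremum is μ(1−μ) = 0.44×0.56 = 0.2464.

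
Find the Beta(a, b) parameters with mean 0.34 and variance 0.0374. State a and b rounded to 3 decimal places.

By moment matching, a+b = μ(1−μ)/σ² − 1 = (0.34·0.66)/0.0374 − 1 = 6.0000 − 1 = 5.0000.
Since a/(a+b) = μ, a = 0.34·5.0000 = 1.700 and b = 0.66·5.0000 = 3.300.

a = 1.700, b = 3.300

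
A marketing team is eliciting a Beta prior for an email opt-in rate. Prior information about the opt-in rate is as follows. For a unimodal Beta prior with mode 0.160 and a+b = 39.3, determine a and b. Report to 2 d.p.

Mode = (a−1)/(κ−2) with κ = a+b, so a−1 = 0.160·37.3 = 5.97.
a = 6.97; b = κ − a = 32.33.

a = 6.97, b = 32.33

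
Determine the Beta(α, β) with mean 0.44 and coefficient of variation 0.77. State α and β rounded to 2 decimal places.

σ = CV·μ = 0.77×0.44 = 0.33880, so σ² = 0.114785.
s+1 = μ(1−μ)/σ² = 0.2464/0.114785 = 2.1466, so s = α+β = 1.1466.
α = μs = 0.50, β = (1−μ)s = 0.64.

α = 0.50, β = 0.64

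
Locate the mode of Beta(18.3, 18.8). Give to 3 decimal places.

0.493

With α,β > 1, mode = (α−1)/(α+β−2) = 17.3/35.1 = 0.493.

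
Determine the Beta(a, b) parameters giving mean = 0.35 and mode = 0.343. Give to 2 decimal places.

Let s = a+b. Mean gives a = μs = 0.35s; mode gives (a−1)/(s−2) = 0.343.
Substituting: 0.35s − 1 = 0.343(s−2) = 0.343s − 0.686, so 0.007s = 0.314 and s = 44.8571.
Then a = 0.35×44.8571 = 15.70 and b = s−a = 29.16.

a = 15.70, b = 29.16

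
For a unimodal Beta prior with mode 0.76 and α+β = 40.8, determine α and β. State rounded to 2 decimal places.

α = 30.49, β = 10.31

Mode = (α−1)/(κ−2) with κ = α+β, so α−1 = 0.76·38.8 = 29.49.
α = 30.49; β = κ − α = 10.31.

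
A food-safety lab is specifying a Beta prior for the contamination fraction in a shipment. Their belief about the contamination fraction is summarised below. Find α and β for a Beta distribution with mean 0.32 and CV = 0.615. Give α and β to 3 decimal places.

Var = (CV·μ)² = (0.615×0.32)² = 0.038730.
α+β = μ(1−μ)/Var − 1 = 0.2176/0.038730 − 1 = 4.6183.
Thus α = 0.32·4.6183 = 1.478 and β = 0.68·4.6183 = 3.140.

α = 1.478, β = 3.140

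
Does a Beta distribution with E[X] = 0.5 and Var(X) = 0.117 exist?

Yes

The Beta variance bound is σ² < μ(1−μ).
Here μ(1−μ) = 0.5×0.5 = 0.25, and 0.117 < 0.25.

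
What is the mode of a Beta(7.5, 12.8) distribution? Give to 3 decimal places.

0.355

With α,β > 1, mode = (α−1)/(α+β−2) = 6.5/18.3 = 0.355.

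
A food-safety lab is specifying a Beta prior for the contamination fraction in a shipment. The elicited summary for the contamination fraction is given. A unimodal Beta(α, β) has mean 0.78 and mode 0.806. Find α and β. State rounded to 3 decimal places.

α = 18.360, β = 5.178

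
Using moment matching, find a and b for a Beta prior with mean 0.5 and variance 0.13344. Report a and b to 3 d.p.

Write ν = a+b; then a = μν and Var = μ(1−μ)/(ν+1).
ν = μ(1−μ)/Var − 1 = 0.25/0.13344 − 1 = 0.8735.
a = 0.5·0.8735 = 0.437, b = 0.5·0.8735 = 0.437.

a = 0.437, b = 0.437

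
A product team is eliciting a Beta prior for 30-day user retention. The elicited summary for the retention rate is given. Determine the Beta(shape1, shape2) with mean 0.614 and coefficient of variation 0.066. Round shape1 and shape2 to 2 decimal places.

shape1 = 88.00, shape2 = 55.32

σ = CV·μ = 0.066×0.614 = 0.04052, so σ² = 0.001642.
s+1 = μ(1−μ)/σ² = 0.237004/0.001642 = 144.3215, so s = shape1+shape2 = 143.3215.
shape1 = μs = 88.00, shape2 = (1−μ)s = 55.32.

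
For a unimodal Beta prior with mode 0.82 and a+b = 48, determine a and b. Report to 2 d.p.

a = 38.72, b = 9.28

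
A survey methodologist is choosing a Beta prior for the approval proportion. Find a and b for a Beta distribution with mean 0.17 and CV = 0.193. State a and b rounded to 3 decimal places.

σ = CV·μ = 0.193×0.17 = 0.03281, so σ² = 0.001076.
s+1 = μ(1−μ)/σ² = 0.1411/0.001076 = 131.0734, so s = a+b = 130.0734.
a = μs = 22.112, b = (1−μ)s = 107.961.

a = 22.112, b = 107.961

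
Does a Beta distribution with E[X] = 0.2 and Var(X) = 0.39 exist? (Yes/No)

A Beta with mean μ has variance μ(1−μ)/(α+β+1) < μ(1−μ).
Here μ(1−μ) = 0.2×0.8 = 0.16, and 0.39 ≥ 0.16.

No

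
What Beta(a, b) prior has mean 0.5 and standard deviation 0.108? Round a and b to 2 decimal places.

a = 10.22, b = 10.22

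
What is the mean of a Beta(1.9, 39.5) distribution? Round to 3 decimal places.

0.046

The Beta mean is α/(α+β) = 1.9/(1.9+39.5) = 0.046.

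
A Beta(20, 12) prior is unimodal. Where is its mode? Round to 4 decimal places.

0.6333

The density x^(α−1)(1−x)^(β−1) is maximised at (α−1)/(α+β−2) = 19/30 = 0.6333.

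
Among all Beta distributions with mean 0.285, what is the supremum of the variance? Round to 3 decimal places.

For fixed mean μ the Beta variance is μ(1−μ)/(α+β+1), increasing as α+β decreases.
Its least upper bound (not attained) is μ(1−μ) = 0.285·0.715 = 0.204.

0.204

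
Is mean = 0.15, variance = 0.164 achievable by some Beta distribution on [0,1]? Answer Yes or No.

A Beta with mean μ has variance μ(1−μ)/(α+β+1) < μ(1−μ).
Here μ(1−μ) = 0.15×0.85 = 0.1275, and 0.164 ≥ 0.1275.

No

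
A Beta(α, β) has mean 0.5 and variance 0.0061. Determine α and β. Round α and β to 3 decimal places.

α = 19.992, β = 19.992

Write ν = α+β; then α = μν and Var = μ(1−μ)/(ν+1).
ν = μ(1−μ)/Var − 1 = 0.25/0.0061 − 1 = 39.9836.
α = 0.5·39.9836 = 19.992, β = 0.5·39.9836 = 19.992.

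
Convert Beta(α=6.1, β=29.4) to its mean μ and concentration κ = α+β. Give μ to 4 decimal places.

μ = 0.1718, κ = 35.5

κ = α+β = 6.1+29.4 = 35.5; μ = α/κ = 6.1/35.5 = 0.1718.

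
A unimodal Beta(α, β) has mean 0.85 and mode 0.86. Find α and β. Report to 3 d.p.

With s = α+β: μ = α/s and mode = (α−1)/(s−2). Eliminating α = μs,
μs − 1 = m(s−2) ⇒ s(μ−m) = 1−2m ⇒ s = -0.72/-0.01 = 72.0000.
So α = μs = 61.200, β = (1−μ)s = 10.800.

α = 61.200, β = 10.800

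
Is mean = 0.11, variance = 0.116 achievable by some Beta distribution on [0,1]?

The Beta variance bound is σ² < μ(1−μ).
Here μ(1−μ) = 0.11×0.89 = 0.0979, and 0.116 ≥ 0.0979.

No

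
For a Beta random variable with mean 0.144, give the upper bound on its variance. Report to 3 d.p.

For fixed mean μ the Beta variance is μ(1−μ)/(α+β+1), increasing as α+β decreases.
Its least upper bound (not attained) is μ(1−μ) = 0.144·0.856 = 0.123.

0.123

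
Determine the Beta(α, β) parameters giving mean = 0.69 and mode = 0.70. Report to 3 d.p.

With s = α+β: μ = α/s and mode = (α−1)/(s−2). Eliminating α = μs,
μs − 1 = m(s−2) ⇒ s(μ−m) = 1−2m ⇒ s = -0.40/-0.01 = 40.0000.
So α = μs = 27.600, β = (1−μ)s = 12.400.

α = 27.600, β = 12.400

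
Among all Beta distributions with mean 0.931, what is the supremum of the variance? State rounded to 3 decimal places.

0.064

For fixed mean μ the Beta variance is μ(1−μ)/(α+β+1), increasing as α+β decreases.
Its least upper bound (not attained) is μ(1−μ) = 0.931·0.069 = 0.064.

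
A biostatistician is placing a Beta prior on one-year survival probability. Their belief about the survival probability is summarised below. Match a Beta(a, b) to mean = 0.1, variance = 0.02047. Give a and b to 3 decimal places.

Let s = a+b. The Beta variance is μ(1−μ)/(s+1).
So s+1 = μ(1−μ)/σ² = (0.1×0.9)/0.02047 = 0.09/0.02047 = 4.3967, giving s = 3.3967.
Then a = μs = 0.1×3.3967 = 0.340 and b = (1−μ)s = 0.9×3.3967 = 3.057.

a = 0.340, b = 3.057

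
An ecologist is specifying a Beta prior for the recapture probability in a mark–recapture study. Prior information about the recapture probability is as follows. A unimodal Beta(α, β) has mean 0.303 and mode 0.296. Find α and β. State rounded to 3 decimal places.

Let s = α+β. Mean gives α = μs = 0.303s; mode gives (α−1)/(s−2) = 0.296.
Substituting: 0.303s − 1 = 0.296(s−2) = 0.296s − 0.592, so 0.007s = 0.408 and s = 58.2857.
Then α = 0.303×58.2857 = 17.661 and β = s−α = 40.625.

α = 17.661, β = 40.625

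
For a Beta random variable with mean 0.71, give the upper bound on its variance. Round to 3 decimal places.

0.206

For fixed mean μ the Beta variance is μ(1−μ)/(α+β+1), increasing as α+β decreases.
Its least upper bound (not attained) is μ(1−μ) = 0.71·0.29 = 0.206.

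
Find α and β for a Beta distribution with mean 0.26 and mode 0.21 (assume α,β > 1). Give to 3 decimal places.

With s = α+β: μ = α/s and mode = (α−1)/(s−2). Eliminating α = μs,
μs − 1 = m(s−2) ⇒ s(μ−m) = 1−2m ⇒ s = 0.58/0.05 = 11.6000.
So α = μs = 3.016, β = (1−μ)s = 8.584.

α = 3.016, β = 8.584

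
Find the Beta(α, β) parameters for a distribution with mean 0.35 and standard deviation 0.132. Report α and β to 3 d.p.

α = 4.220, β = 7.837

σ² = 0.132² = 0.017424.
With s = α+β, Var = μ(1−μ)/(s+1), so s+1 = (0.35×0.65)/0.017424 = 13.0567 and s = 12.0567.
α = μs = 4.220, β = (1−μ)s = 7.837.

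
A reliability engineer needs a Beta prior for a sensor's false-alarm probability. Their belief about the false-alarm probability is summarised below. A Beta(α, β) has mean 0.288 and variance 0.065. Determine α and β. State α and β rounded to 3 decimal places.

By moment matching, α+β = μ(1−μ)/σ² − 1 = (0.288·0.712)/0.065 − 1 = 3.1547 − 1 = 2.1547.
Since α/(α+β) = μ, α = 0.288·2.1547 = 0.621 and β = 0.712·2.1547 = 1.534.

α = 0.621, β = 1.534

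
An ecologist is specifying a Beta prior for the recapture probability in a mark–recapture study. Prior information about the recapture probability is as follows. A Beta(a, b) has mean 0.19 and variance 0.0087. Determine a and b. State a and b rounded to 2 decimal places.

Let s = a+b. The Beta variance is μ(1−μ)/(s+1).
So s+1 = μ(1−μ)/σ² = (0.19×0.81)/0.0087 = 0.1539/0.0087 = 17.6897, giving s = 16.6897.
Then a = μs = 0.19×16.6897 = 3.17 and b = (1−μ)s = 0.81×16.6897 = 13.52.

a = 3.17, b = 13.52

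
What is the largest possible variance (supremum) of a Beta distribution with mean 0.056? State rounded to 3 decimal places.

0.053

For fixed mean μ the Beta variance is μ(1−μ)/(α+β+1), increasing as α+β decreases.
Its least upper bound (not attained) is μ(1−μ) = 0.056·0.944 = 0.053.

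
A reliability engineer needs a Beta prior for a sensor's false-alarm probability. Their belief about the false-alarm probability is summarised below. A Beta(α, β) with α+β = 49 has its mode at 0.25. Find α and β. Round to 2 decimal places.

Since the density peak of Beta(α,β) is at (α−1)/(α+β−2),
α = 1 + 0.25(49−2) = 12.75 and β = 49 − 12.75 = 36.25.

α = 12.75, β = 36.25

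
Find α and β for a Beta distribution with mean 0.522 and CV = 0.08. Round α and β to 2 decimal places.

σ = CV·μ = 0.08×0.522 = 0.04176, so σ² = 0.001744.
s+1 = μ(1−μ)/σ² = 0.249516/0.001744 = 143.0795, so s = α+β = 142.0795.
α = μs = 74.17, β = (1−μ)s = 67.91.

α = 74.17, β = 67.91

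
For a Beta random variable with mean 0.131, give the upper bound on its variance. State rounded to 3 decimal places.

For fixed mean μ the Beta variance is μ(1−μ)/(α+β+1), increasing as α+β decreases.
Its least upper bound (not attained) is μ(1−μ) = 0.131·0.869 = 0.114.

0.114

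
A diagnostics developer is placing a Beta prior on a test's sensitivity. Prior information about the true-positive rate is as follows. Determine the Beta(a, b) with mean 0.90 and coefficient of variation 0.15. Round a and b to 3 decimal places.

Var = (CV·μ)² = (0.15×0.90)² = 0.018225.
a+b = μ(1−μ)/Var − 1 = 0.0900/0.018225 − 1 = 3.9383.
Thus a = 0.90·3.9383 = 3.544 and b = 0.10·3.9383 = 0.394.

a = 3.544, b = 0.394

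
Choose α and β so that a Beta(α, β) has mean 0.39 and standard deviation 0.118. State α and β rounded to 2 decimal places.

σ² = 0.118² = 0.013924.
With s = α+β, Var = μ(1−μ)/(s+1), so s+1 = (0.39×0.61)/0.013924 = 17.0856 and s = 16.0856.
α = μs = 6.27, β = (1−μ)s = 9.81.

α = 6.27, β = 9.81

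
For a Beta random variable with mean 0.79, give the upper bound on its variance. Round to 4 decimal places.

0.1659

For fixed mean μ the Beta variance is μ(1−μ)/(α+β+1), increasing as α+β decreases.
Its least upper bound (not attained) is μ(1−μ) = 0.79·0.21 = 0.1659.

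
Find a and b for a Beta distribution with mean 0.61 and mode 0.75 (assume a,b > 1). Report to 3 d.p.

Let s = a+b. Mean gives a = μs = 0.61s; mode gives (a−1)/(s−2) = 0.75.
Substituting: 0.61s − 1 = 0.75(s−2) = 0.75s − 1.50, so -0.14s = -0.50 and s = 3.5714.
Then a = 0.61×3.5714 = 2.179 and b = s−a = 1.393.

a = 2.179, b = 1.393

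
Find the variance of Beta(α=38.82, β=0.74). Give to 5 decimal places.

0.00045

μ = 38.82/39.56 = 0.981294; Var = μ(1−μ)/(α+β+1) = 0.0183559/40.56 = 0.00045.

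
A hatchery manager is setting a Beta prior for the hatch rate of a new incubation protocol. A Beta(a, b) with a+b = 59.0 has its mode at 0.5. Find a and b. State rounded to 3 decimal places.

For a,b>1 the mode is (a−1)/(a+b−2), so a = mode·(κ−2)+1 = 0.5×57.0+1 = 29.500.
And b = (1−mode)·(κ−2)+1 = 0.5×57.0+1 = 29.500.

a = 29.500, b = 29.500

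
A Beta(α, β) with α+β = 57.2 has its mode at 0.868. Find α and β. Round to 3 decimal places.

α = 48.914, β = 8.286

Since the density peak of Beta(α,β) is at (α−1)/(α+β−2),
α = 1 + 0.868(57.2−2) = 48.914 and β = 57.2 − 48.914 = 8.286.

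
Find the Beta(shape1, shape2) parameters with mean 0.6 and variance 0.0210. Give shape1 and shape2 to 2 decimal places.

By moment matching, shape1+shape2 = μ(1−μ)/σ² − 1 = (0.6·0.4)/0.0210 − 1 = 11.4286 − 1 = 10.4286.
Since shape1/(shape1+shape2) = μ, shape1 = 0.6·10.4286 = 6.26 and shape2 = 0.4·10.4286 = 4.17.

shape1 = 6.26, shape2 = 4.17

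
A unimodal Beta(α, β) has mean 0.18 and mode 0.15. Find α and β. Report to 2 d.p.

Let s = α+β. Mean gives α = μs = 0.18s; mode gives (α−1)/(s−2) = 0.15.
Substituting: 0.18s − 1 = 0.15(s−2) = 0.15s − 0.30, so 0.03s = 0.70 and s = 23.3333.
Then α = 0.18×23.3333 = 4.20 and β = s−α = 19.13.

α = 4.20, β = 19.13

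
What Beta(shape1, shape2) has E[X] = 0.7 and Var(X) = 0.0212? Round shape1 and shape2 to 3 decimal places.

Write ν = shape1+shape2; then shape1 = μν and Var = μ(1−μ)/(ν+1).
ν = μ(1−μ)/Var − 1 = 0.21/0.0212 − 1 = 8.9057.
shape1 = 0.7·8.9057 = 6.234, shape2 = 0.3·8.9057 = 2.672.

shape1 = 6.234, shape2 = 2.672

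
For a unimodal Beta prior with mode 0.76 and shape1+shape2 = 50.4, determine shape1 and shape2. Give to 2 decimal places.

shape1 = 37.78, shape2 = 12.62

Mode = (shape1−1)/(κ−2) with κ = shape1+shape2, so shape1−1 = 0.76·48.4 = 36.78.
shape1 = 37.78; shape2 = κ − shape1 = 12.62.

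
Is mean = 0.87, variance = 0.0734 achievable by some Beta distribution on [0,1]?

Yes

The Beta variance bound is σ² < μ(1−μ).
Here μ(1−μ) = 0.87×0.13 = 0.1131, and 0.0734 < 0.1131.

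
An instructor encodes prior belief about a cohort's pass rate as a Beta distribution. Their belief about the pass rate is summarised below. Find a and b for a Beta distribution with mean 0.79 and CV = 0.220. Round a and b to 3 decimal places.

σ = CV·μ = 0.220×0.79 = 0.17380, so σ² = 0.030206.
s+1 = μ(1−μ)/σ² = 0.1659/0.030206 = 5.4922, so s = a+b = 4.4922.
a = μs = 3.549, b = (1−μ)s = 0.943.

a = 3.549, b = 0.943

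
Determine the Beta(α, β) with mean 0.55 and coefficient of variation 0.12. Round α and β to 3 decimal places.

σ = CV·μ = 0.12×0.55 = 0.06600, so σ² = 0.004356.
s+1 = μ(1−μ)/σ² = 0.2475/0.004356 = 56.8182, so s = α+β = 55.8182.
α = μs = 30.700, β = (1−μ)s = 25.118.

α = 30.700, β = 25.118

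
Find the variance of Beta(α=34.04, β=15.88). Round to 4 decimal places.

Var = αβ/[(α+β)²(α+β+1)] = (34.04×15.88)/(49.92²×50.92) = 540.5552/126892.965888 = 0.0043.

0.0043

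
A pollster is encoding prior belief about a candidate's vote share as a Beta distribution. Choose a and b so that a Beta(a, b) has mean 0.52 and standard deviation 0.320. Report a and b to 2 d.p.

a = 0.75, b = 0.69

First σ² = 0.102400. Setting a = μn, b = (1−μ)n with n = a+b,
μ(1−μ)/(n+1) = 0.102400 ⇒ n+1 = 0.2496/0.102400 = 2.4375 ⇒ n = 1.4375.
Hence a = 0.52×1.4375 = 0.75, b = 0.48×1.4375 = 0.69.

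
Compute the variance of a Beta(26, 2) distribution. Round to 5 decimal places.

0.00229

Var = αβ/[(α+β)²(α+β+1)] = (26×2)/(28²×29) = 52/22736 = 0.00229.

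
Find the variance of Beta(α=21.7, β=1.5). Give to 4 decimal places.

0.0025

Var = αβ/[(α+β)²(α+β+1)] = (21.7×1.5)/(23.2²×24.2) = 32.55/13025.408 = 0.0025.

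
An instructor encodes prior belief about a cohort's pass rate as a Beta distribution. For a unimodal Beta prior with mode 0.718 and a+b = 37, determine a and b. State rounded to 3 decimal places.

a = 26.130, b = 10.870

For a,b>1 the mode is (a−1)/(a+b−2), so a = mode·(κ−2)+1 = 0.718×35+1 = 26.130.
And b = (1−mode)·(κ−2)+1 = 0.282×35+1 = 10.870.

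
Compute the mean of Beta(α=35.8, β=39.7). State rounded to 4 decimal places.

0.4742

The Beta mean is α/(α+β) = 35.8/(35.8+39.7) = 0.4742.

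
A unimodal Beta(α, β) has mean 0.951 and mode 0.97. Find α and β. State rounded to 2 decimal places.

α = 47.05, β = 2.42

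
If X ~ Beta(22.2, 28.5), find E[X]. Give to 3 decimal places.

E[X] = α/(α+β) = 22.2/50.7 = 0.438.

0.438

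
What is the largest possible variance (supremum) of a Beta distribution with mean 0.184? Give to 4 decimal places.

For fixed mean μ the Beta variance is μ(1−μ)/(α+β+1), increasing as α+β decreases.
Its least upper bound (not attained) is μ(1−μ) = 0.184·0.816 = 0.1501.

0.1501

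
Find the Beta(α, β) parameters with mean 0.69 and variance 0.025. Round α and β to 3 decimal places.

Let s = α+β. The Beta variance is μ(1−μ)/(s+1).
So s+1 = μ(1−μ)/σ² = (0.69×0.31)/0.025 = 0.2139/0.025 = 8.5560, giving s = 7.5560.
Then α = μs = 0.69×7.5560 = 5.214 and β = (1−μ)s = 0.31×7.5560 = 2.342.

α = 5.214, β = 2.342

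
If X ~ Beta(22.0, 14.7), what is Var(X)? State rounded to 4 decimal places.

0.0064

Var = αβ/[(α+β)²(α+β+1)] = (22.0×14.7)/(36.7²×37.7) = 323.40/50777.753 = 0.0064.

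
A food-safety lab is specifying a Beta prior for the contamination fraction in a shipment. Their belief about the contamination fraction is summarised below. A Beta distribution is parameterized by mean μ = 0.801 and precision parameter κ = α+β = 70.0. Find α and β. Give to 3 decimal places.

α = 56.070, β = 13.930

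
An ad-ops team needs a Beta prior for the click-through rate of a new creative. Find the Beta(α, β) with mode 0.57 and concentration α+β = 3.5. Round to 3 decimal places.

α = 1.855, β = 1.645

For α,β>1 the mode is (α−1)/(α+β−2), so α = mode·(κ−2)+1 = 0.57×1.5+1 = 1.855.
And β = (1−mode)·(κ−2)+1 = 0.43×1.5+1 = 1.645.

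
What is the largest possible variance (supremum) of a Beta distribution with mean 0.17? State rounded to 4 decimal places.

0.1411

For fixed mean μ the Beta variance is μ(1−μ)/(α+β+1), increasing as α+β decreases.
Its least upper bound (not attained) is μ(1−μ) = 0.17·0.83 = 0.1411.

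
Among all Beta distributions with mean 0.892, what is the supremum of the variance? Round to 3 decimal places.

0.096

Var = μ(1−μ)/(α+β+1), which approaches μ(1−μ) as α+β → 0.
So the supremum is μ(1−μ) = 0.892×0.108 = 0.096.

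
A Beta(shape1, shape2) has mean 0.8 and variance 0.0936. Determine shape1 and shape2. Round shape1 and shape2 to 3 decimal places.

Write ν = shape1+shape2; then shape1 = μν and Var = μ(1−μ)/(ν+1).
ν = μ(1−μ)/Var − 1 = 0.16/0.0936 − 1 = 0.7094.
shape1 = 0.8·0.7094 = 0.568, shape2 = 0.2·0.7094 = 0.142.

shape1 = 0.568, shape2 = 0.142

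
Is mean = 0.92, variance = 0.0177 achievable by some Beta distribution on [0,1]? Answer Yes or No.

Yes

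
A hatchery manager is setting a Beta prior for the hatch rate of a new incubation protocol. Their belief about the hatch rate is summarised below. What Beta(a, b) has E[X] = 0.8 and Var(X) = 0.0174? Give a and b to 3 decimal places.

Let s = a+b. The Beta variance is μ(1−μ)/(s+1).
So s+1 = μ(1−μ)/σ² = (0.8×0.2)/0.0174 = 0.16/0.0174 = 9.1954, giving s = 8.1954.
Then a = μs = 0.8×8.1954 = 6.556 and b = (1−μ)s = 0.2×8.1954 = 1.639.

a = 6.556, b = 1.639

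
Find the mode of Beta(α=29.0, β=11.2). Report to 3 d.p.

0.733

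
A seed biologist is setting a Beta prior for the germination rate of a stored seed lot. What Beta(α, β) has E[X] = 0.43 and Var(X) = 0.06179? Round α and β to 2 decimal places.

Write ν = α+β; then α = μν and Var = μ(1−μ)/(ν+1).
ν = μ(1−μ)/Var − 1 = 0.2451/0.06179 − 1 = 2.9667.
α = 0.43·2.9667 = 1.28, β = 0.57·2.9667 = 1.69.

α = 1.28, β = 1.69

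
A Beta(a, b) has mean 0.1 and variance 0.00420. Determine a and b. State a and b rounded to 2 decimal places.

a = 2.04, b = 18.39

Write ν = a+b; then a = μν and Var = μ(1−μ)/(ν+1).
ν = μ(1−μ)/Var − 1 = 0.09/0.00420 − 1 = 20.4286.
a = 0.1·20.4286 = 2.04, b = 0.9·20.4286 = 18.39.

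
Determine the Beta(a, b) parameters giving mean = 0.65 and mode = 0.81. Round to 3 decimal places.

a = 2.519, b = 1.356

With s = a+b: μ = a/s and mode = (a−1)/(s−2). Eliminating a = μs,
μs − 1 = m(s−2) ⇒ s(μ−m) = 1−2m ⇒ s = -0.62/-0.16 = 3.8750.
So a = μs = 2.519, b = (1−μ)s = 1.356.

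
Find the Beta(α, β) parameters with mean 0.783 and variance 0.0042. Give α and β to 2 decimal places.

Write ν = α+β; then α = μν and Var = μ(1−μ)/(ν+1).
ν = μ(1−μ)/Var − 1 = 0.169911/0.0042 − 1 = 39.4550.
α = 0.783·39.4550 = 30.89, β = 0.217·39.4550 = 8.56.

α = 30.89, β = 8.56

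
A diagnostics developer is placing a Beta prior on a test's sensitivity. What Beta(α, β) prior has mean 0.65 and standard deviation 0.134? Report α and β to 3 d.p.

First σ² = 0.017956. Setting α = μn, β = (1−μ)n with n = α+β,
μ(1−μ)/(n+1) = 0.017956 ⇒ n+1 = 0.2275/0.017956 = 12.6699 ⇒ n = 11.6699.
Hence α = 0.65×11.6699 = 7.585, β = 0.35×11.6699 = 4.084.

α = 7.585, β = 4.084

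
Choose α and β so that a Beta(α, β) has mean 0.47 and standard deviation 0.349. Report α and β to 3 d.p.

Variance = 0.349² = 0.121801. The moment-matching identity α+β = μ(1−μ)/Var − 1 gives
α+β = 0.2491/0.121801 − 1 = 1.0451, so α = μ·1.0451 = 0.491 and β = (1−μ)·1.0451 = 0.554.

α = 0.491, β = 0.554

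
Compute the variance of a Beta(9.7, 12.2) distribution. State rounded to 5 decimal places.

μ = 9.7/21.9 = 0.442922; Var = μ(1−μ)/(α+β+1) = 0.2467421/22.9 = 0.01077.

0.01077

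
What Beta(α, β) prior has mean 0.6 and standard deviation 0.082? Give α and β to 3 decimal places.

α = 20.816, β = 13.877

First σ² = 0.006724. Setting α = μn, β = (1−μ)n with n = α+β,
μ(1−μ)/(n+1) = 0.006724 ⇒ n+1 = 0.24/0.006724 = 35.6930 ⇒ n = 34.6930.
Hence α = 0.6×34.6930 = 20.816, β = 0.4×34.6930 = 13.877.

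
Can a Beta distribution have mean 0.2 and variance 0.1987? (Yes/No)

No

The Beta variance bound is σ² < μ(1−μ).
Here μ(1−μ) = 0.2×0.8 = 0.16, and 0.1987 ≥ 0.16.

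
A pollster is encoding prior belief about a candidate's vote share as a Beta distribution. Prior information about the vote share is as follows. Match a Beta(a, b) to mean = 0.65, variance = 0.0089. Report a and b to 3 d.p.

a = 15.965, b = 8.597

Write ν = a+b; then a = μν and Var = μ(1−μ)/(ν+1).
ν = μ(1−μ)/Var − 1 = 0.2275/0.0089 − 1 = 24.5618.
a = 0.65·24.5618 = 15.965, b = 0.35·24.5618 = 8.597.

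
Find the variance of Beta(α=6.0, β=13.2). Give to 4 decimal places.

Var = αβ/[(α+β)²(α+β+1)] = (6.0×13.2)/(19.2²×20.2) = 79.20/7446.528 = 0.0106.

0.0106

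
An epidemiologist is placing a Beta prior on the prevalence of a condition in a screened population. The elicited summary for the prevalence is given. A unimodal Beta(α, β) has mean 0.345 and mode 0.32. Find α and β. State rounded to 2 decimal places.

With s = α+β: μ = α/s and mode = (α−1)/(s−2). Eliminating α = μs,
μs − 1 = m(s−2) ⇒ s(μ−m) = 1−2m ⇒ s = 0.36/0.025 = 14.4000.
So α = μs = 4.97, β = (1−μ)s = 9.43.

α = 4.97, β = 9.43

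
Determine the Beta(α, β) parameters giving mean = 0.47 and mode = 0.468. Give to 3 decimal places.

With s = α+β: μ = α/s and mode = (α−1)/(s−2). Eliminating α = μs,
μs − 1 = m(s−2) ⇒ s(μ−m) = 1−2m ⇒ s = 0.064/0.002 = 32.0000.
So α = μs = 15.040, β = (1−μ)s = 16.960.

α = 15.040, β = 16.960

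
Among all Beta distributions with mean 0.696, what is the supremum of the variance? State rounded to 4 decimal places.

0.2116

Var = μ(1−μ)/(α+β+1), which approaches μ(1−μ) as α+β → 0.
So the supremum is μ(1−μ) = 0.696×0.304 = 0.2116.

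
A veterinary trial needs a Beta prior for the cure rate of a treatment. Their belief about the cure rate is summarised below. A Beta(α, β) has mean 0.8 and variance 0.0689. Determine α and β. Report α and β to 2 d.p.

α = 1.06, β = 0.26

By moment matching, α+β = μ(1−μ)/σ² − 1 = (0.8·0.2)/0.0689 − 1 = 2.3222 − 1 = 1.3222.
Since α/(α+β) = μ, α = 0.8·1.3222 = 1.06 and β = 0.2·1.3222 = 0.26.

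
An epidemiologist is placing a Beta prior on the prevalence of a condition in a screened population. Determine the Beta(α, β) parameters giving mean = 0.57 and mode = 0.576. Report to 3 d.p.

Let s = α+β. Mean gives α = μs = 0.57s; mode gives (α−1)/(s−2) = 0.576.
Substituting: 0.57s − 1 = 0.576(s−2) = 0.576s − 1.152, so -0.006s = -0.152 and s = 25.3333.
Then α = 0.57×25.3333 = 14.440 and β = s−α = 10.893.

α = 14.440, β = 10.893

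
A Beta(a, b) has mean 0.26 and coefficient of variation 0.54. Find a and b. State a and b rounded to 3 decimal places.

a = 2.278, b = 6.483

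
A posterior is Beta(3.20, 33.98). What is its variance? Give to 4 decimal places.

0.0021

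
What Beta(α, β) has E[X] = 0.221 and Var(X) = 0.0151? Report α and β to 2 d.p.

α = 2.30, β = 8.10

Write ν = α+β; then α = μν and Var = μ(1−μ)/(ν+1).
ν = μ(1−μ)/Var − 1 = 0.172159/0.0151 − 1 = 10.4013.
α = 0.221·10.4013 = 2.30, β = 0.779·10.4013 = 8.10.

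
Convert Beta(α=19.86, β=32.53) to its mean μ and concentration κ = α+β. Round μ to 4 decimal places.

μ = 0.3791, κ = 52.39

κ = α+β = 19.86+32.53 = 52.39; μ = α/κ = 19.86/52.39 = 0.3791.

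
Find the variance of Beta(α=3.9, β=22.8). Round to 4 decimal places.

Var = αβ/[(α+β)²(α+β+1)] = (3.9×22.8)/(26.7²×27.7) = 88.92/19747.053 = 0.0045.

0.0045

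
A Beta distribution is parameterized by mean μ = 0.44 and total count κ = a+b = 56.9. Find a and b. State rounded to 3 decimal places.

a = 25.036, b = 31.864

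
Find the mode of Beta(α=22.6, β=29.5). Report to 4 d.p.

0.4311

The density x^(α−1)(1−x)^(β−1) is maximised at (α−1)/(α+β−2) = 21.6/50.1 = 0.4311.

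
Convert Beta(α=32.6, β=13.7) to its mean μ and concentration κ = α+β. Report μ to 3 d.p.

κ = α+β = 32.6+13.7 = 46.3; μ = α/κ = 32.6/46.3 = 0.704.

μ = 0.704, κ = 46.3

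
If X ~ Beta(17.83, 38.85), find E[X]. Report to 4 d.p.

E[X] = α/(α+β) = 17.83/56.68 = 0.3146.

0.3146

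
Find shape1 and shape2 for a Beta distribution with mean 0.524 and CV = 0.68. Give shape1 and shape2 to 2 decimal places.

Var = (CV·μ)² = (0.68×0.524)² = 0.126964.
shape1+shape2 = μ(1−μ)/Var − 1 = 0.249424/0.126964 − 1 = 0.9645.
Thus shape1 = 0.524·0.9645 = 0.51 and shape2 = 0.476·0.9645 = 0.46.

shape1 = 0.51, shape2 = 0.46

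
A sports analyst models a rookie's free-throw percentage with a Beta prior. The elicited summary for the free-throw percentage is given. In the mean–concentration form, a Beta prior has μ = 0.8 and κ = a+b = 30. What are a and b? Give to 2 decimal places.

a = 24.00, b = 6.00

Split κ in proportion μ : (1−μ): a = 0.8·30 = 24.00, b = 30 − 24.00 = 6.00.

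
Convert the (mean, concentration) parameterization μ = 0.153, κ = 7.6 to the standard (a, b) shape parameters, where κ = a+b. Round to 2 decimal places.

Split κ in proportion μ : (1−μ): a = 0.153·7.6 = 1.16, b = 7.6 − 1.16 = 6.44.

a = 1.16, b = 6.44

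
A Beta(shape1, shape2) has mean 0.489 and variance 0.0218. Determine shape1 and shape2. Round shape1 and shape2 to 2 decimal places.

shape1 = 5.12, shape2 = 5.35

Write ν = shape1+shape2; then shape1 = μν and Var = μ(1−μ)/(ν+1).
ν = μ(1−μ)/Var − 1 = 0.249879/0.0218 − 1 = 10.4623.
shape1 = 0.489·10.4623 = 5.12, shape2 = 0.511·10.4623 = 5.35.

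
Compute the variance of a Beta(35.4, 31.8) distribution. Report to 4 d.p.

Var = αβ/[(α+β)²(α+β+1)] = (35.4×31.8)/(67.2²×68.2) = 1125.72/307980.288 = 0.0037.

0.0037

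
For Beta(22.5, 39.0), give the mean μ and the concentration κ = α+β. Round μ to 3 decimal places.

κ = α+β = 22.5+39.0 = 61.5; μ = α/κ = 22.5/61.5 = 0.366.

μ = 0.366, κ = 61.5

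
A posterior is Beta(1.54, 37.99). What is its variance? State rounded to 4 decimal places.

0.0009

α+β = 39.53 and αβ = 58.5046, so Var = αβ/[(α+β)²(α+β+1)] = 58.5046/63333.025077 = 0.0009.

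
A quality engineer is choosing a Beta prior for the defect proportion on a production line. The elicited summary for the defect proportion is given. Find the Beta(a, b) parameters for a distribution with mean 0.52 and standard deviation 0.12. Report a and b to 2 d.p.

σ² = 0.12² = 0.0144.
With s = a+b, Var = μ(1−μ)/(s+1), so s+1 = (0.52×0.48)/0.0144 = 17.3333 and s = 16.3333.
a = μs = 8.49, b = (1−μ)s = 7.84.

a = 8.49, b = 7.84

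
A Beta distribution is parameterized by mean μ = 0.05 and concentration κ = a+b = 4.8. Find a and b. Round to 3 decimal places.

a = 0.240, b = 4.560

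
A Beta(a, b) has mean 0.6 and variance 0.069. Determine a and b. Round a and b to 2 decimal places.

a = 1.49, b = 0.99

By moment matching, a+b = μ(1−μ)/σ² − 1 = (0.6·0.4)/0.069 − 1 = 3.4783 − 1 = 2.4783.
Since a/(a+b) = μ, a = 0.6·2.4783 = 1.49 and b = 0.4·2.4783 = 0.99.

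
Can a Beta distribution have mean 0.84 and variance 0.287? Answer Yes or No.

For any Beta, Var(X) < E[X]·(1−E[X]).
Here μ(1−μ) = 0.84×0.16 = 0.1344, and 0.287 ≥ 0.1344.

No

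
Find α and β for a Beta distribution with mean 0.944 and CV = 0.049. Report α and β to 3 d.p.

α = 22.380, β = 1.328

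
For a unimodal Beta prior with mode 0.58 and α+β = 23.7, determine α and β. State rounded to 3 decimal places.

α = 13.586, β = 10.114

Mode = (α−1)/(κ−2) with κ = α+β, so α−1 = 0.58·21.7 = 12.586.
α = 13.586; β = κ − α = 10.114.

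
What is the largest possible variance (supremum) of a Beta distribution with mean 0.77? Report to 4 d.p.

0.1771

Var = μ(1−μ)/(α+β+1), which approaches μ(1−μ) as α+β → 0.
So the supremum is μ(1−μ) = 0.77×0.23 = 0.1771.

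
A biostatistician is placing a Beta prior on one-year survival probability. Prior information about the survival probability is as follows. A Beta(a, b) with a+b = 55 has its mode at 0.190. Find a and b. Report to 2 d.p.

Since the density peak of Beta(a,b) is at (a−1)/(a+b−2),
a = 1 + 0.190(55−2) = 11.07 and b = 55 − 11.07 = 43.93.

a = 11.07, b = 43.93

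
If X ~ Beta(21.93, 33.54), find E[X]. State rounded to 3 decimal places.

0.395

E[X] = α/(α+β) = 21.93/55.47 = 0.395.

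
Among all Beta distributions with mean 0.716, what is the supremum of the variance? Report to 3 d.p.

0.203

Var = μ(1−μ)/(α+β+1), which approaches μ(1−μ) as α+β → 0.
So the supremum is μ(1−μ) = 0.716×0.284 = 0.203.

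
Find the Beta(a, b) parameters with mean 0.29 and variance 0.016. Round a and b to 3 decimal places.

Let s = a+b. The Beta variance is μ(1−μ)/(s+1).
So s+1 = μ(1−μ)/σ² = (0.29×0.71)/0.016 = 0.2059/0.016 = 12.8687, giving s = 11.8687.
Then a = μs = 0.29×11.8687 = 3.442 and b = (1−μ)s = 0.71×11.8687 = 8.427.

a = 3.442, b = 8.427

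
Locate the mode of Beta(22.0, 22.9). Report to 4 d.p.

0.4895

The density x^(α−1)(1−x)^(β−1) is maximised at (α−1)/(α+β−2) = 21.0/42.9 = 0.4895.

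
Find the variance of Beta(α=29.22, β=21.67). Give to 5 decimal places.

0.00471

α+β = 50.89 and αβ = 633.1974, so Var = αβ/[(α+β)²(α+β+1)] = 633.1974/134384.312069 = 0.00471.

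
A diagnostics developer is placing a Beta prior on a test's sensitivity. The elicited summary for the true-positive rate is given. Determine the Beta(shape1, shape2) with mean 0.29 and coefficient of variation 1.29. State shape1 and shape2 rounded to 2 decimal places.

Var = (CV·μ)² = (1.29×0.29)² = 0.139951.
shape1+shape2 = μ(1−μ)/Var − 1 = 0.2059/0.139951 − 1 = 0.4712.
Thus shape1 = 0.29·0.4712 = 0.14 and shape2 = 0.71·0.4712 = 0.33.

shape1 = 0.14, shape2 = 0.33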